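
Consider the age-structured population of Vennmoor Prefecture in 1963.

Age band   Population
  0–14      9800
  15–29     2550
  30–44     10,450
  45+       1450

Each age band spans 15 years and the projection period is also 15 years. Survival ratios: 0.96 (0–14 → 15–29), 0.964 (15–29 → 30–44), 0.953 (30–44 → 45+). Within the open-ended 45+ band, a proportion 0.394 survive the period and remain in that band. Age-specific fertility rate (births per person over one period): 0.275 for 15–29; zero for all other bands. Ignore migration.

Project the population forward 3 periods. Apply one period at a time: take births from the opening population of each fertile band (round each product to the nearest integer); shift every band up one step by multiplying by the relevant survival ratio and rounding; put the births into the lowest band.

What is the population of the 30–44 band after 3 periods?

649

(Groups numbered youngest = 1 to oldest = 4.)
Period 1.
Births: 2550 * 0.275 = 701
Group 2: 9800 * 0.96 = 9408
Group 3: 2550 * 0.964 = 2458
Group 4: 10450 * 0.953 + 1450 * 0.394 = 9959 + 571 = 10530
→ [701, 9408, 2458, 10530]
Period 2.
Births: 9408 * 0.275 = 2587
Group 2: 701 * 0.96 = 673
Group 3: 9408 * 0.964 = 9069
Group 4: 2458 * 0.953 + 10530 * 0.394 = 2342 + 4149 = 6491
→ [2587, 673, 9069, 6491]
Period 3.
Births: 673 * 0.275 = 185
Group 2: 2587 * 0.96 = 2484
Group 3: 673 * 0.964 = 649
Group 4: 9069 * 0.953 + 6491 * 0.394 = 8643 + 2557 = 11200
→ [185, 2484, 649, 11200]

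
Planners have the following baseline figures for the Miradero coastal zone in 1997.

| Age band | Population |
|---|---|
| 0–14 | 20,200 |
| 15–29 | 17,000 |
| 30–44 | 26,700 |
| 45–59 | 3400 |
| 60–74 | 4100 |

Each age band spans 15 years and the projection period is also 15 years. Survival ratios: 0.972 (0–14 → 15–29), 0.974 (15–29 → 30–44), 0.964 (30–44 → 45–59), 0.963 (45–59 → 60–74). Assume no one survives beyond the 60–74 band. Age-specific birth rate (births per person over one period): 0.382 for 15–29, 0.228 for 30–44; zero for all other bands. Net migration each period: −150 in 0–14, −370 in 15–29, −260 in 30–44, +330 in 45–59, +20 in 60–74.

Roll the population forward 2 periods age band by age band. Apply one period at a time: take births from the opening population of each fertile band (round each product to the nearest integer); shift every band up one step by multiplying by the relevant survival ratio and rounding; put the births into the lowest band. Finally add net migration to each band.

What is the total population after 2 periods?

(Bands numbered youngest = 1 to oldest = 5.)
[period 1]
Births: 17000 × 0.382 = 6494  |  26700 × 0.228 = 6088 → 12582
Band 2: 20200 × 0.972 = 19634
Band 3: 17000 × 0.974 = 16558
Band 4: 26700 × 0.964 = 25739
Band 5: 3400 × 0.963 = 3274
Net migration: Band 1 − 150 → 12432; Band 2 − 370 → 19264; Band 3 − 260 → 16298; Band 4 + 330 → 26069; Band 5 + 20 → 3294
→ [12432, 19264, 16298, 26069, 3294]
[period 2]
Births: 19264 × 0.382 = 7359  |  16298 × 0.228 = 3716 → 11075
Band 2: 12432 × 0.972 = 12084
Band 3: 19264 × 0.974 = 18763
Band 4: 16298 × 0.964 = 15711
Band 5: 26069 × 0.963 = 25104
Net migration: Band 1 − 150 → 10925; Band 2 − 370 → 11714; Band 3 − 260 → 18503; Band 4 + 330 → 16041; Band 5 + 20 → 25124
→ [10925, 11714, 18503, 16041, 25124]
Total after period 2: 10925 + 11714 + 18503 + 16041 + 25124 = 82307

82307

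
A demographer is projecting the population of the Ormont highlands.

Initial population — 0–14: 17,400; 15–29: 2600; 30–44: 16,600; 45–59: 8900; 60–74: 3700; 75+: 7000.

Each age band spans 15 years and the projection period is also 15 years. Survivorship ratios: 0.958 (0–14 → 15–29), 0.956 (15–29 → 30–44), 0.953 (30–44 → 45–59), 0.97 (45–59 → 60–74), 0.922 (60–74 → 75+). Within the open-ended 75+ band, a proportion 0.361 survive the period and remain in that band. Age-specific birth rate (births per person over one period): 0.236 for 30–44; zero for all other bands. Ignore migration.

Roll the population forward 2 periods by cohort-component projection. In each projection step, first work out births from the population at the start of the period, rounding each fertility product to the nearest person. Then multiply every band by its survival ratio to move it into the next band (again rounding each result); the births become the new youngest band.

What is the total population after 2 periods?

Period 1.
Births: 16600 × 0.236 = 3918
15–29: 17400 × 0.958 = 16669
30–44: 2600 × 0.956 = 2486
45–59: 16600 × 0.953 = 15820
60–74: 8900 × 0.97 = 8633
75+: 3700 × 0.922 + 7000 × 0.361 = 3411 + 2527 = 5938
Giving 3918 / 16669 / 2486 / 15820 / 8633 / 5938.
Period 2.
Births: 2486 × 0.236 = 587
15–29: 3918 × 0.958 = 3753
30–44: 16669 × 0.956 = 15936
45–59: 2486 × 0.953 = 2369
60–74: 15820 × 0.97 = 15345
75+: 8633 × 0.922 + 5938 × 0.361 = 7960 + 2144 = 10104
Giving 587 / 3753 / 15936 / 2369 / 15345 / 10104.
Total after period 2: 587 + 3753 + 15936 + 2369 + 15345 + 10104 = 48094

48094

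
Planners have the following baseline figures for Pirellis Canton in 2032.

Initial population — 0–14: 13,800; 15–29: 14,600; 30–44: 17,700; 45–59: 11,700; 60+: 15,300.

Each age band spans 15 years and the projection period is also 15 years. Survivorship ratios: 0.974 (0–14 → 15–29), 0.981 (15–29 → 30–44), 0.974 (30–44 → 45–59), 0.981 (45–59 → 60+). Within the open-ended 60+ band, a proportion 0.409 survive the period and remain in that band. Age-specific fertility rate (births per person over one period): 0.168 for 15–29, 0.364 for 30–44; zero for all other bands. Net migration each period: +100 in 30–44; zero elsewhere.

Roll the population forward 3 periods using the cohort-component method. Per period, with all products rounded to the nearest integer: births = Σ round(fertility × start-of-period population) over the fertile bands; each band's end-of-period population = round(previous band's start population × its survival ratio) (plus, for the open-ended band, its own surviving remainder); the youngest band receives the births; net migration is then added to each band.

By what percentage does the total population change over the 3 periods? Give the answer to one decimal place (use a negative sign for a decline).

Let band 1 be 0–14 through band 5 = 60+.
[period 1]
Births: 14600 × 0.168 = 2453 ; 17700 × 0.364 = 6443 → 8896
Band 2: 13800 × 0.974 = 13441
Band 3: 14600 × 0.981 = 14323
Band 4: 17700 × 0.974 = 17240
Band 5: 11700 × 0.981 + 15300 × 0.409 = 11478 + 6258 = 17736
Net migration: Band 3 + 100 → 14423
→ [8896, 13441, 14423, 17240, 17736]
[period 2]
Births: 13441 × 0.168 = 2258 ; 14423 × 0.364 = 5250 → 7508
Band 2: 8896 × 0.974 = 8665
Band 3: 13441 × 0.981 = 13186
Band 4: 14423 × 0.974 = 14048
Band 5: 17240 × 0.981 + 17736 × 0.409 = 16912 + 7254 = 24166
Net migration: Band 3 + 100 → 13286
→ [7508, 8665, 13286, 14048, 24166]
[period 3]
Births: 8665 × 0.168 = 1456 ; 13286 × 0.364 = 4836 → 6292
Band 2: 7508 × 0.974 = 7313
Band 3: 8665 × 0.981 = 8500
Band 4: 13286 × 0.974 = 12941
Band 5: 14048 × 0.981 + 24166 × 0.409 = 13781 + 9884 = 23665
Net migration: Band 3 + 100 → 8600
→ [6292, 7313, 8600, 12941, 23665]
Total: 73100 → 58811; change = -14289; percentage change = -19.5%

-19.5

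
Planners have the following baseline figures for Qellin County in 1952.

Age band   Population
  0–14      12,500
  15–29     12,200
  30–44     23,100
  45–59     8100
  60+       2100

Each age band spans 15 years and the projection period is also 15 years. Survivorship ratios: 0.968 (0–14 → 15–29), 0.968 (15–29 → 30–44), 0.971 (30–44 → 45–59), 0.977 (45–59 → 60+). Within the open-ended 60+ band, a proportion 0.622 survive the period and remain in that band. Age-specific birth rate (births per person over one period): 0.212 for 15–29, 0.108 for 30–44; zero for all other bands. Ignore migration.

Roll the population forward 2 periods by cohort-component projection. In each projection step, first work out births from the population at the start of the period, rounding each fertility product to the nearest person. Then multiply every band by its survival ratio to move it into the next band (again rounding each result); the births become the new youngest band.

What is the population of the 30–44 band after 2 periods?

11713

[period 1]
Births: 12200 × 0.212 = 2586, 23100 × 0.108 = 2495 — total 5081
15–29: 12500 × 0.968 = 12100
30–44: 12200 × 0.968 = 11810
45–59: 23100 × 0.971 = 22430
60+: 8100 × 0.977 + 2100 × 0.622 = 7914 + 1306 = 9220
Population now: 0–14=5081, 15–29=12100, 30–44=11810, 45–59=22430, 60+=9220
[period 2]
Births: 12100 × 0.212 = 2565, 11810 × 0.108 = 1275 — total 3840
15–29: 5081 × 0.968 = 4918
30–44: 12100 × 0.968 = 11713
45–59: 11810 × 0.971 = 11468
60+: 22430 × 0.977 + 9220 × 0.622 = 21914 + 5735 = 27649
Population now: 0–14=3840, 15–29=4918, 30–44=11713, 45–59=11468, 60+=27649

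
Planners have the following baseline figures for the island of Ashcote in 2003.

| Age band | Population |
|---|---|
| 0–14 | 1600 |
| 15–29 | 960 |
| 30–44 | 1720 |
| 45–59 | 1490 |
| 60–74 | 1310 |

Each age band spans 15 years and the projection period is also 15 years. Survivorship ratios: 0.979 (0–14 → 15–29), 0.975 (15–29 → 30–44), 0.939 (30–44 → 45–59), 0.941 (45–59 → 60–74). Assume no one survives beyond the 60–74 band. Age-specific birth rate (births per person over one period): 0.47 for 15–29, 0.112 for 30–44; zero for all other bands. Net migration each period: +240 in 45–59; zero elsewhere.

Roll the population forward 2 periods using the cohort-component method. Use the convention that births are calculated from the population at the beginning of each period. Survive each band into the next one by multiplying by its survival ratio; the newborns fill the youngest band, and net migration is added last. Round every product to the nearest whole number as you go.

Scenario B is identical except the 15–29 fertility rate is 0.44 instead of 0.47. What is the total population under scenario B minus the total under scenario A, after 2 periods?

Period 1:
Births: 960 × 0.47 = 451 ; 1720 × 0.112 = 193 ⇒ total 644
15–29: 1600 × 0.979 = 1566
30–44: 960 × 0.975 = 936
45–59: 1720 × 0.939 = 1615
60–74: 1490 × 0.941 = 1402
Net migration: 45–59 + 240 → 1855
Population now: 0–14=644, 15–29=1566, 30–44=936, 45–59=1855, 60–74=1402
Period 2:
Births: 1566 × 0.47 = 736 ; 936 × 0.112 = 105 ⇒ total 841
15–29: 644 × 0.979 = 630
30–44: 1566 × 0.975 = 1527
45–59: 936 × 0.939 = 879
60–74: 1855 × 0.941 = 1746
Net migration: 45–59 + 240 → 1119
Population now: 0–14=841, 15–29=630, 30–44=1527, 45–59=1119, 60–74=1746
Scenario A total after 2 periods: 5863
Scenario B projection —
Period 1:
Births: 960 × 0.44 = 422 ; 1720 × 0.112 = 193 ⇒ total 615
15–29: 1600 × 0.979 = 1566
30–44: 960 × 0.975 = 936
45–59: 1720 × 0.939 = 1615
60–74: 1490 × 0.941 = 1402
Net migration: 45–59 + 240 → 1855
Population now: 0–14=615, 15–29=1566, 30–44=936, 45–59=1855, 60–74=1402
Period 2:
Births: 1566 × 0.44 = 689 ; 936 × 0.112 = 105 ⇒ total 794
15–29: 615 × 0.979 = 602
30–44: 1566 × 0.975 = 1527
45–59: 936 × 0.939 = 879
60–74: 1855 × 0.941 = 1746
Net migration: 45–59 + 240 → 1119
Population now: 0–14=794, 15–29=602, 30–44=1527, 45–59=1119, 60–74=1746
Scenario B total after 2 periods: 5788
Difference B − A = 5788 − 5863 = -75

-75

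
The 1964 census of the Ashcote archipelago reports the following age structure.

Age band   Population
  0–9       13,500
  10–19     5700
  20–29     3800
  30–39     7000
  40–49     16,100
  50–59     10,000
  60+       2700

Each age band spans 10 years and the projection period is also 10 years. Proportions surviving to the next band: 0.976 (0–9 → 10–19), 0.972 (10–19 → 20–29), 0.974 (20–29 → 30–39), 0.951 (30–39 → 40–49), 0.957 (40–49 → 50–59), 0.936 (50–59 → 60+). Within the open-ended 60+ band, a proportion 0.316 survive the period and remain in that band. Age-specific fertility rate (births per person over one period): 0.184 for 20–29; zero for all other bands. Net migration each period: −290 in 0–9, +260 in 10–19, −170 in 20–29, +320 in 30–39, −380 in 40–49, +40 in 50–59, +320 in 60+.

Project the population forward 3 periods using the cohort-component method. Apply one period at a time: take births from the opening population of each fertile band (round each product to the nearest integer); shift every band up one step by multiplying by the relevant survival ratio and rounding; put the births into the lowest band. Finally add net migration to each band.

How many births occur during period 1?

[period 1]
Births: 3800 × 0.184 = 699
10–19: 13500 × 0.976 = 13176
20–29: 5700 × 0.972 = 5540
30–39: 3800 × 0.974 = 3701
40–49: 7000 × 0.951 = 6657
50–59: 16100 × 0.957 = 15408
60+: 10000 × 0.936 + 2700 × 0.316 = 9360 + 853 = 10213
Net migration: 0–9 − 290 → 409; 10–19 + 260 → 13436; 20–29 − 170 → 5370; 30–39 + 320 → 4021; 40–49 − 380 → 6277; 50–59 + 40 → 15448; 60+ + 320 → 10533
→ [409, 13436, 5370, 4021, 6277, 15448, 10533]

699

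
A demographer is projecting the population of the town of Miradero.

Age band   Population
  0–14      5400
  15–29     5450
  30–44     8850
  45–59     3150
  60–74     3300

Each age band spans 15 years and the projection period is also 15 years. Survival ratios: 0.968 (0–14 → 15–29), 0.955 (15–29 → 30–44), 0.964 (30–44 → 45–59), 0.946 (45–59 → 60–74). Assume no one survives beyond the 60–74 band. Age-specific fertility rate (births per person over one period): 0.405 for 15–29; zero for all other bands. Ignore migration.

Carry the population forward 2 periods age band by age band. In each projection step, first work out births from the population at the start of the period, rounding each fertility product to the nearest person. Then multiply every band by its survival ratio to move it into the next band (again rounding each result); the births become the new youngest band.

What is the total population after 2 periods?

22333

Period 1.
Births: 5450 * 0.405 = 2207
15–29: 5400 * 0.968 = 5227
30–44: 5450 * 0.955 = 5205
45–59: 8850 * 0.964 = 8531
60–74: 3150 * 0.946 = 2980
→ [2207, 5227, 5205, 8531, 2980]
Period 2.
Births: 5227 * 0.405 = 2117
15–29: 2207 * 0.968 = 2136
30–44: 5227 * 0.955 = 4992
45–59: 5205 * 0.964 = 5018
60–74: 8531 * 0.946 = 8070
→ [2117, 2136, 4992, 5018, 8070]
Total after period 2: 2117 + 2136 + 4992 + 5018 + 8070 = 22333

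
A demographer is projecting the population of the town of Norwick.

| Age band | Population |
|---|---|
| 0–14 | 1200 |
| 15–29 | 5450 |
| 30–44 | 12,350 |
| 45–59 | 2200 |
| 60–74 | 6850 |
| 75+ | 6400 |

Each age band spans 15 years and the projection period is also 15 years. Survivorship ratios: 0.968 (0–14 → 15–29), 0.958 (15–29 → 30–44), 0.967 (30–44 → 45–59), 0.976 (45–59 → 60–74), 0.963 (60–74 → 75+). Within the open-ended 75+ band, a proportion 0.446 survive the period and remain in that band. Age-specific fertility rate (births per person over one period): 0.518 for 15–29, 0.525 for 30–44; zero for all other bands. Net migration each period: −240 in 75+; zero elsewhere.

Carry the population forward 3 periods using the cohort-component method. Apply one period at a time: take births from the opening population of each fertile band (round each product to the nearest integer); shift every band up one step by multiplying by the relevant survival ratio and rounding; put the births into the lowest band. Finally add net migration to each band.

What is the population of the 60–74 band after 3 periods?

Let band 1 be 0–14 through band 6 = 75+.
After projecting period 1:
Births: 5450 * 0.518 = 2823, 12350 * 0.525 = 6484 ⇒ total 9307
Band 2: 1200 * 0.968 = 1162
Band 3: 5450 * 0.958 = 5221
Band 4: 12350 * 0.967 = 11942
Band 5: 2200 * 0.976 = 2147
Band 6: 6850 * 0.963 + 6400 * 0.446 = 6597 + 2854 = 9451
Net migration: Band 6 − 240 → 9211
End of period: [9307, 1162, 5221, 11942, 2147, 9211]
After projecting period 2:
Births: 1162 * 0.518 = 602, 5221 * 0.525 = 2741 ⇒ total 3343
Band 2: 9307 * 0.968 = 9009
Band 3: 1162 * 0.958 = 1113
Band 4: 5221 * 0.967 = 5049
Band 5: 11942 * 0.976 = 11655
Band 6: 2147 * 0.963 + 9211 * 0.446 = 2068 + 4108 = 6176
Net migration: Band 6 − 240 → 5936
End of period: [3343, 9009, 1113, 5049, 11655, 5936]
After projecting period 3:
Births: 9009 * 0.518 = 4667, 1113 * 0.525 = 584 ⇒ total 5251
Band 2: 3343 * 0.968 = 3236
Band 3: 9009 * 0.958 = 8631
Band 4: 1113 * 0.967 = 1076
Band 5: 5049 * 0.976 = 4928
Band 6: 11655 * 0.963 + 5936 * 0.446 = 11224 + 2647 = 13871
Net migration: Band 6 − 240 → 13631
End of period: [5251, 3236, 8631, 1076, 4928, 13631]

4928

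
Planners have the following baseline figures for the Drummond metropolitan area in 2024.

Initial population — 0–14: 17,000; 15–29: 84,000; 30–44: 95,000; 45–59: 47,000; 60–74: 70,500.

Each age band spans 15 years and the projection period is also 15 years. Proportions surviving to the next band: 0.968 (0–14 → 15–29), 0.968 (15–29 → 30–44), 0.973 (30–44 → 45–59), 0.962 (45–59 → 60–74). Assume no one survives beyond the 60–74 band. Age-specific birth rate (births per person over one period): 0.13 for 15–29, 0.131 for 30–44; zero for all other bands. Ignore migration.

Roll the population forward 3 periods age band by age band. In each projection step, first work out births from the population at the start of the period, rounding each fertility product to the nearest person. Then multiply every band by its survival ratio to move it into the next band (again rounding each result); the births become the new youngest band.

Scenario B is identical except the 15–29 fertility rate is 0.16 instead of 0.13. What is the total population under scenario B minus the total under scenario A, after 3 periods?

3909

(Groups numbered youngest = 1 to oldest = 5.)
After projecting period 1:
Births: 84000 × 0.13 = 10920 ; 95000 × 0.131 = 12445 → total 23365
Group 2: 17000 × 0.968 = 16456
Group 3: 84000 × 0.968 = 81312
Group 4: 95000 × 0.973 = 92435
Group 5: 47000 × 0.962 = 45214
End of period: [23365, 16456, 81312, 92435, 45214]
After projecting period 2:
Births: 16456 × 0.13 = 2139 ; 81312 × 0.131 = 10652 → total 12791
Group 2: 23365 × 0.968 = 22617
Group 3: 16456 × 0.968 = 15929
Group 4: 81312 × 0.973 = 79117
Group 5: 92435 × 0.962 = 88922
End of period: [12791, 22617, 15929, 79117, 88922]
After projecting period 3:
Births: 22617 × 0.13 = 2940 ; 15929 × 0.131 = 2087 → total 5027
Group 2: 12791 × 0.968 = 12382
Group 3: 22617 × 0.968 = 21893
Group 4: 15929 × 0.973 = 15499
Group 5: 79117 × 0.962 = 76111
End of period: [5027, 12382, 21893, 15499, 76111]
Scenario A total after 3 periods: 130912
Scenario B projection —
After projecting period 1:
Births: 84000 × 0.16 = 13440 ; 95000 × 0.131 = 12445 → total 25885
Group 2: 17000 × 0.968 = 16456
Group 3: 84000 × 0.968 = 81312
Group 4: 95000 × 0.973 = 92435
Group 5: 47000 × 0.962 = 45214
End of period: [25885, 16456, 81312, 92435, 45214]
After projecting period 2:
Births: 16456 × 0.16 = 2633 ; 81312 × 0.131 = 10652 → total 13285
Group 2: 25885 × 0.968 = 25057
Group 3: 16456 × 0.968 = 15929
Group 4: 81312 × 0.973 = 79117
Group 5: 92435 × 0.962 = 88922
End of period: [13285, 25057, 15929, 79117, 88922]
After projecting period 3:
Births: 25057 × 0.16 = 4009 ; 15929 × 0.131 = 2087 → total 6096
Group 2: 13285 × 0.968 = 12860
Group 3: 25057 × 0.968 = 24255
Group 4: 15929 × 0.973 = 15499
Group 5: 79117 × 0.962 = 76111
End of period: [6096, 12860, 24255, 15499, 76111]
Scenario B total after 3 periods: 134821
Difference B − A = 134821 − 130912 = 3909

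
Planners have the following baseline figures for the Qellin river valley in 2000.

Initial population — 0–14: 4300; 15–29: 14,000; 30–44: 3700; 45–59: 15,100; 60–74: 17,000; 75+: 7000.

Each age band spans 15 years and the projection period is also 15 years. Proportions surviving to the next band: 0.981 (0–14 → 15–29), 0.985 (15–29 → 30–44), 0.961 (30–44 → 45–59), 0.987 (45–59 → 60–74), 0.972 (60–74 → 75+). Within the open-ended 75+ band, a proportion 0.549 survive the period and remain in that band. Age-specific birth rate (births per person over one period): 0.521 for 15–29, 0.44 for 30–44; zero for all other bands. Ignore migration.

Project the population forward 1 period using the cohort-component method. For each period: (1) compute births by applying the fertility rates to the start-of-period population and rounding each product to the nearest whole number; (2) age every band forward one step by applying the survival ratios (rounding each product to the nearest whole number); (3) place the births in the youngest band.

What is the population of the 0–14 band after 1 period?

Call the bands 1 to 6, youngest first.
Period 1.
Births: 14000 * 0.521 = 7294 ; 3700 * 0.44 = 1628 ⇒ total 8922
Band 2: 4300 * 0.981 = 4218
Band 3: 14000 * 0.985 = 13790
Band 4: 3700 * 0.961 = 3556
Band 5: 15100 * 0.987 = 14904
Band 6: 17000 * 0.972 + 7000 * 0.549 = 16524 + 3843 = 20367
Giving 8922 / 4218 / 13790 / 3556 / 14904 / 20367.

8922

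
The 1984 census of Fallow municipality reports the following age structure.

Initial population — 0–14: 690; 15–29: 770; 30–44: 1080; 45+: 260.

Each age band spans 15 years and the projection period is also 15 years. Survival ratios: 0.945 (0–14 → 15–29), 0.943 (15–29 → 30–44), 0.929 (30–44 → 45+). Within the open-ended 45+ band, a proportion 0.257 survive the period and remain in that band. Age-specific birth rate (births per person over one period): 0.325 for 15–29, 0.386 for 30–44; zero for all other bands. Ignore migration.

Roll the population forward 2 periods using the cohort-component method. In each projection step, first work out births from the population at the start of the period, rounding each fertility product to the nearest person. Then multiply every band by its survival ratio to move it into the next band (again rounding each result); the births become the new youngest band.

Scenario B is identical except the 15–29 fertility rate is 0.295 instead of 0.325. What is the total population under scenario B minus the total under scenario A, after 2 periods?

-41

[period 1]
Births: 770 * 0.325 = 250 ; 1080 * 0.386 = 417 → 667
15–29: 690 * 0.945 = 652
30–44: 770 * 0.943 = 726
45+: 1080 * 0.929 + 260 * 0.257 = 1003 + 67 = 1070
End of period: [667, 652, 726, 1070]
[period 2]
Births: 652 * 0.325 = 212 ; 726 * 0.386 = 280 → 492
15–29: 667 * 0.945 = 630
30–44: 652 * 0.943 = 615
45+: 726 * 0.929 + 1070 * 0.257 = 674 + 275 = 949
End of period: [492, 630, 615, 949]
Scenario A total after 2 periods: 2686
Scenario B projection —
[period 1]
Births: 770 * 0.295 = 227 ; 1080 * 0.386 = 417 → 644
15–29: 690 * 0.945 = 652
30–44: 770 * 0.943 = 726
45+: 1080 * 0.929 + 260 * 0.257 = 1003 + 67 = 1070
End of period: [644, 652, 726, 1070]
[period 2]
Births: 652 * 0.295 = 192 ; 726 * 0.386 = 280 → 472
15–29: 644 * 0.945 = 609
30–44: 652 * 0.943 = 615
45+: 726 * 0.929 + 1070 * 0.257 = 674 + 275 = 949
End of period: [472, 609, 615, 949]
Scenario B total after 2 periods: 2645
Difference B − A = 2645 − 2686 = -41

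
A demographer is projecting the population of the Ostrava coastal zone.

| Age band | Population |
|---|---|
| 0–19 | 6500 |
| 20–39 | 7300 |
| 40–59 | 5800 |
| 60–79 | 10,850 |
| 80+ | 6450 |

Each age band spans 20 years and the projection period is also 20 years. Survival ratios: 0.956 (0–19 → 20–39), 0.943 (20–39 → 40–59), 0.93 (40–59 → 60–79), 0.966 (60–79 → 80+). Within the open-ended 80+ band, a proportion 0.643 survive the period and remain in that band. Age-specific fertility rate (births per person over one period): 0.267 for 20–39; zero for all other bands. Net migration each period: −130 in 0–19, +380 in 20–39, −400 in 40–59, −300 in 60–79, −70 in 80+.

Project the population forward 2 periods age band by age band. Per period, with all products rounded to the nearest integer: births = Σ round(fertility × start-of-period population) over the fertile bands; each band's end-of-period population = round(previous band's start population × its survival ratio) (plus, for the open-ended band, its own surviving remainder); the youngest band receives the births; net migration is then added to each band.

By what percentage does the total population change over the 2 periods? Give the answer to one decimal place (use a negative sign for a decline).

-20.0

Period 1:
Births: 7300 × 0.267 = 1949
20–39: 6500 × 0.956 = 6214
40–59: 7300 × 0.943 = 6884
60–79: 5800 × 0.93 = 5394
80+: 10850 × 0.966 + 6450 × 0.643 = 10481 + 4147 = 14628
Net migration: 0–19 − 130 → 1819; 20–39 + 380 → 6594; 40–59 − 400 → 6484; 60–79 − 300 → 5094; 80+ − 70 → 14558
End of period: [1819, 6594, 6484, 5094, 14558]
Period 2:
Births: 6594 × 0.267 = 1761
20–39: 1819 × 0.956 = 1739
40–59: 6594 × 0.943 = 6218
60–79: 6484 × 0.93 = 6030
80+: 5094 × 0.966 + 14558 × 0.643 = 4921 + 9361 = 14282
Net migration: 0–19 − 130 → 1631; 20–39 + 380 → 2119; 40–59 − 400 → 5818; 60–79 − 300 → 5730; 80+ − 70 → 14212
End of period: [1631, 2119, 5818, 5730, 14212]
Total: 36900 → 29510; change = -7390; percentage change = -20.0%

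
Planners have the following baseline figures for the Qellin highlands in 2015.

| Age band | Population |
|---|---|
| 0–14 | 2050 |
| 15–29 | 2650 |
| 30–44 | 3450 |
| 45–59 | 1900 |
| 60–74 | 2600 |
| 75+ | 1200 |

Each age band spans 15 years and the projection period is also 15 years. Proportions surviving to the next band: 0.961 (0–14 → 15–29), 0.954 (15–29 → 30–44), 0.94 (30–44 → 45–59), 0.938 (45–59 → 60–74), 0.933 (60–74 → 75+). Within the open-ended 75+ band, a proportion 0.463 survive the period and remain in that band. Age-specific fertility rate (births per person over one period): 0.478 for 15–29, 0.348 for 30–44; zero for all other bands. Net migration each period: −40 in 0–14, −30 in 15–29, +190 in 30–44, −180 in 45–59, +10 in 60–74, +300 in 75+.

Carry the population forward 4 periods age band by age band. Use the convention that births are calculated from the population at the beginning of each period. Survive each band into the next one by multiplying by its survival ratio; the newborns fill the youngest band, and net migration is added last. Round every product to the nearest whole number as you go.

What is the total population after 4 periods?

13359

Let group 1 be 0–14 through group 6 = 75+.
— Period 1 —
Births: 2650 × 0.478 = 1267 ; 3450 × 0.348 = 1201 → total 2468
Group 2: 2050 × 0.961 = 1970
Group 3: 2650 × 0.954 = 2528
Group 4: 3450 × 0.94 = 3243
Group 5: 1900 × 0.938 = 1782
Group 6: 2600 × 0.933 + 1200 × 0.463 = 2426 + 556 = 2982
Net migration: Group 1 − 40 → 2428; Group 2 − 30 → 1940; Group 3 + 190 → 2718; Group 4 − 180 → 3063; Group 5 + 10 → 1792; Group 6 + 300 → 3282
Giving 2428 / 1940 / 2718 / 3063 / 1792 / 3282.
— Period 2 —
Births: 1940 × 0.478 = 927 ; 2718 × 0.348 = 946 → total 1873
Group 2: 2428 × 0.961 = 2333
Group 3: 1940 × 0.954 = 1851
Group 4: 2718 × 0.94 = 2555
Group 5: 3063 × 0.938 = 2873
Group 6: 1792 × 0.933 + 3282 × 0.463 = 1672 + 1520 = 3192
Net migration: Group 1 − 40 → 1833; Group 2 − 30 → 2303; Group 3 + 190 → 2041; Group 4 − 180 → 2375; Group 5 + 10 → 2883; Group 6 + 300 → 3492
Giving 1833 / 2303 / 2041 / 2375 / 2883 / 3492.
— Period 3 —
Births: 2303 × 0.478 = 1101 ; 2041 × 0.348 = 710 → total 1811
Group 2: 1833 × 0.961 = 1762
Group 3: 2303 × 0.954 = 2197
Group 4: 2041 × 0.94 = 1919
Group 5: 2375 × 0.938 = 2228
Group 6: 2883 × 0.933 + 3492 × 0.463 = 2690 + 1617 = 4307
Net migration: Group 1 − 40 → 1771; Group 2 − 30 → 1732; Group 3 + 190 → 2387; Group 4 − 180 → 1739; Group 5 + 10 → 2238; Group 6 + 300 → 4607
Giving 1771 / 1732 / 2387 / 1739 / 2238 / 4607.
— Period 4 —
Births: 1732 × 0.478 = 828 ; 2387 × 0.348 = 831 → total 1659
Group 2: 1771 × 0.961 = 1702
Group 3: 1732 × 0.954 = 1652
Group 4: 2387 × 0.94 = 2244
Group 5: 1739 × 0.938 = 1631
Group 6: 2238 × 0.933 + 4607 × 0.463 = 2088 + 2133 = 4221
Net migration: Group 1 − 40 → 1619; Group 2 − 30 → 1672; Group 3 + 190 → 1842; Group 4 − 180 → 2064; Group 5 + 10 → 1641; Group 6 + 300 → 4521
Giving 1619 / 1672 / 1842 / 2064 / 1641 / 4521.
Total after period 4: 1619 + 1672 + 1842 + 2064 + 1641 + 4521 = 13359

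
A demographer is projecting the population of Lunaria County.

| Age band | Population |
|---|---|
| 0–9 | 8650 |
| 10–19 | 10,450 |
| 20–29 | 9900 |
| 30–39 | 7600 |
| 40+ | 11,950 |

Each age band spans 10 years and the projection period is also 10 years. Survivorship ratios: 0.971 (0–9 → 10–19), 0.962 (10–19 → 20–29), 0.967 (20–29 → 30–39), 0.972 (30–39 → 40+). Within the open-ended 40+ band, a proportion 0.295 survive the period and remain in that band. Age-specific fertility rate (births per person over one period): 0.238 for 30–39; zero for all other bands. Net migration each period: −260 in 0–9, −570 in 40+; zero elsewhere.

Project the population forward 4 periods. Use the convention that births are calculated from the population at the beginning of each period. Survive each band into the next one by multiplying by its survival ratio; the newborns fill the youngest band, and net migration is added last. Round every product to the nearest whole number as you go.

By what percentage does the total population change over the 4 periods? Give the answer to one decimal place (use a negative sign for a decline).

-63.9

Period 1:
Births: 7600 × 0.238 = 1809
10–19: 8650 × 0.971 = 8399
20–29: 10450 × 0.962 = 10053
30–39: 9900 × 0.967 = 9573
40+: 7600 × 0.972 + 11950 × 0.295 = 7387 + 3525 = 10912
Net migration: 0–9 − 260 → 1549; 40+ − 570 → 10342
End of period: [1549, 8399, 10053, 9573, 10342]
Period 2:
Births: 9573 × 0.238 = 2278
10–19: 1549 × 0.971 = 1504
20–29: 8399 × 0.962 = 8080
30–39: 10053 × 0.967 = 9721
40+: 9573 × 0.972 + 10342 × 0.295 = 9305 + 3051 = 12356
Net migration: 0–9 − 260 → 2018; 40+ − 570 → 11786
End of period: [2018, 1504, 8080, 9721, 11786]
Period 3:
Births: 9721 × 0.238 = 2314
10–19: 2018 × 0.971 = 1959
20–29: 1504 × 0.962 = 1447
30–39: 8080 × 0.967 = 7813
40+: 9721 × 0.972 + 11786 × 0.295 = 9449 + 3477 = 12926
Net migration: 0–9 − 260 → 2054; 40+ − 570 → 12356
End of period: [2054, 1959, 1447, 7813, 12356]
Period 4:
Births: 7813 × 0.238 = 1859
10–19: 2054 × 0.971 = 1994
20–29: 1959 × 0.962 = 1885
30–39: 1447 × 0.967 = 1399
40+: 7813 × 0.972 + 12356 × 0.295 = 7594 + 3645 = 11239
Net migration: 0–9 − 260 → 1599; 40+ − 570 → 10669
End of period: [1599, 1994, 1885, 1399, 10669]
Total: 48550 → 17546; change = -31004; percentage change = -63.9%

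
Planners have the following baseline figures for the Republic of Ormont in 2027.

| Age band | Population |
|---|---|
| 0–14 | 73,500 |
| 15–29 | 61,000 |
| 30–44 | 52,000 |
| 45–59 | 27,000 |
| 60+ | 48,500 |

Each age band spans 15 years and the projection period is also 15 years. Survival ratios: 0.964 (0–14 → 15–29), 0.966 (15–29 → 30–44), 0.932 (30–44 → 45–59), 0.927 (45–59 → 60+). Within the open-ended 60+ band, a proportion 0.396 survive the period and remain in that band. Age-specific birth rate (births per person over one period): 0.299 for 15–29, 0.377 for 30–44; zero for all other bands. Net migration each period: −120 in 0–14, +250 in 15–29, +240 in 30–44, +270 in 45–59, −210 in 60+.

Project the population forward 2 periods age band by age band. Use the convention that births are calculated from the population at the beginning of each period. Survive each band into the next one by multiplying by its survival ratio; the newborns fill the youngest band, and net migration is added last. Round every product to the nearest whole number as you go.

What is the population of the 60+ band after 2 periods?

After projecting period 1:
Births: 61000 * 0.299 = 18239 ; 52000 * 0.377 = 19604 ⇒ total 37843
15–29: 73500 * 0.964 = 70854
30–44: 61000 * 0.966 = 58926
45–59: 52000 * 0.932 = 48464
60+: 27000 * 0.927 + 48500 * 0.396 = 25029 + 19206 = 44235
Net migration: 0–14 − 120 → 37723; 15–29 + 250 → 71104; 30–44 + 240 → 59166; 45–59 + 270 → 48734; 60+ − 210 → 44025
Giving 37723 / 71104 / 59166 / 48734 / 44025.
After projecting period 2:
Births: 71104 * 0.299 = 21260 ; 59166 * 0.377 = 22306 ⇒ total 43566
15–29: 37723 * 0.964 = 36365
30–44: 71104 * 0.966 = 68686
45–59: 59166 * 0.932 = 55143
60+: 48734 * 0.927 + 44025 * 0.396 = 45176 + 17434 = 62610
Net migration: 0–14 − 120 → 43446; 15–29 + 250 → 36615; 30–44 + 240 → 68926; 45–59 + 270 → 55413; 60+ − 210 → 62400
Giving 43446 / 36615 / 68926 / 55413 / 62400.

62400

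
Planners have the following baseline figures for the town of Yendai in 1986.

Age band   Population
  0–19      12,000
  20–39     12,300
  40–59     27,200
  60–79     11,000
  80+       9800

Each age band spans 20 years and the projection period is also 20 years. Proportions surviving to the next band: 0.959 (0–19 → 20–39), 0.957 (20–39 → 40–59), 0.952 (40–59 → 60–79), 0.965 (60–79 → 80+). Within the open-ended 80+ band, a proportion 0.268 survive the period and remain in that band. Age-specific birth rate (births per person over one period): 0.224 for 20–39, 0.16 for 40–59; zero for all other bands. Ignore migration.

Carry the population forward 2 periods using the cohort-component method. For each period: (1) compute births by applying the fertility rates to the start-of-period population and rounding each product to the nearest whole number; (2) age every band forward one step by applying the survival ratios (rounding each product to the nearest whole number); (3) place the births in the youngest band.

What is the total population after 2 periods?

62033

[period 1]
Births: 12300 × 0.224 = 2755 ; 27200 × 0.16 = 4352 — total 7107
20–39: 12000 × 0.959 = 11508
40–59: 12300 × 0.957 = 11771
60–79: 27200 × 0.952 = 25894
80+: 11000 × 0.965 + 9800 × 0.268 = 10615 + 2626 = 13241
Population now: 0–19=7107, 20–39=11508, 40–59=11771, 60–79=25894, 80+=13241
[period 2]
Births: 11508 × 0.224 = 2578 ; 11771 × 0.16 = 1883 — total 4461
20–39: 7107 × 0.959 = 6816
40–59: 11508 × 0.957 = 11013
60–79: 11771 × 0.952 = 11206
80+: 25894 × 0.965 + 13241 × 0.268 = 24988 + 3549 = 28537
Population now: 0–19=4461, 20–39=6816, 40–59=11013, 60–79=11206, 80+=28537
Total after period 2: 4461 + 6816 + 11013 + 11206 + 28537 = 62033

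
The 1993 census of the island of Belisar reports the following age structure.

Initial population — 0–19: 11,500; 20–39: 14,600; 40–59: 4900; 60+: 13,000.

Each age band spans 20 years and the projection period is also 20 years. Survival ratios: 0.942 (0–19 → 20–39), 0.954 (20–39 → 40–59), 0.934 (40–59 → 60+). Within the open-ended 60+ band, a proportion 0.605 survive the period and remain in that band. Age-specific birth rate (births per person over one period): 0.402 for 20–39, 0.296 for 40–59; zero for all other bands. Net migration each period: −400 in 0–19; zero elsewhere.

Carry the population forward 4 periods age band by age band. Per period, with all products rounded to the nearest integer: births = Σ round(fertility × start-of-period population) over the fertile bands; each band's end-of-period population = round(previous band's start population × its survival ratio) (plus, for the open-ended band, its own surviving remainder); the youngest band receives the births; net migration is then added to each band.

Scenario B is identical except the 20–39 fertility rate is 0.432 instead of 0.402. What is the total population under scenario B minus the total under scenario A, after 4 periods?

Period 1.
Births: 14600 * 0.402 = 5869  |  4900 * 0.296 = 1450 ⇒ total 7319
20–39: 11500 * 0.942 = 10833
40–59: 14600 * 0.954 = 13928
60+: 4900 * 0.934 + 13000 * 0.605 = 4577 + 7865 = 12442
Net migration: 0–19 − 400 → 6919
→ [6919, 10833, 13928, 12442]
Period 2.
Births: 10833 * 0.402 = 4355  |  13928 * 0.296 = 4123 ⇒ total 8478
20–39: 6919 * 0.942 = 6518
40–59: 10833 * 0.954 = 10335
60+: 13928 * 0.934 + 12442 * 0.605 = 13009 + 7527 = 20536
Net migration: 0–19 − 400 → 8078
→ [8078, 6518, 10335, 20536]
Period 3.
Births: 6518 * 0.402 = 2620  |  10335 * 0.296 = 3059 ⇒ total 5679
20–39: 8078 * 0.942 = 7609
40–59: 6518 * 0.954 = 6218
60+: 10335 * 0.934 + 20536 * 0.605 = 9653 + 12424 = 22077
Net migration: 0–19 − 400 → 5279
→ [5279, 7609, 6218, 22077]
Period 4.
Births: 7609 * 0.402 = 3059  |  6218 * 0.296 = 1841 ⇒ total 4900
20–39: 5279 * 0.942 = 4973
40–59: 7609 * 0.954 = 7259
60+: 6218 * 0.934 + 22077 * 0.605 = 5808 + 13357 = 19165
Net migration: 0–19 − 400 → 4500
→ [4500, 4973, 7259, 19165]
Scenario A total after 4 periods: 35897
Scenario B projection —
Period 1.
Births: 14600 * 0.432 = 6307  |  4900 * 0.296 = 1450 ⇒ total 7757
20–39: 11500 * 0.942 = 10833
40–59: 14600 * 0.954 = 13928
60+: 4900 * 0.934 + 13000 * 0.605 = 4577 + 7865 = 12442
Net migration: 0–19 − 400 → 7357
→ [7357, 10833, 13928, 12442]
Period 2.
Births: 10833 * 0.432 = 4680  |  13928 * 0.296 = 4123 ⇒ total 8803
20–39: 7357 * 0.942 = 6930
40–59: 10833 * 0.954 = 10335
60+: 13928 * 0.934 + 12442 * 0.605 = 13009 + 7527 = 20536
Net migration: 0–19 − 400 → 8403
→ [8403, 6930, 10335, 20536]
Period 3.
Births: 6930 * 0.432 = 2994  |  10335 * 0.296 = 3059 ⇒ total 6053
20–39: 8403 * 0.942 = 7916
40–59: 6930 * 0.954 = 6611
60+: 10335 * 0.934 + 20536 * 0.605 = 9653 + 12424 = 22077
Net migration: 0–19 − 400 → 5653
→ [5653, 7916, 6611, 22077]
Period 4.
Births: 7916 * 0.432 = 3420  |  6611 * 0.296 = 1957 ⇒ total 5377
20–39: 5653 * 0.942 = 5325
40–59: 7916 * 0.954 = 7552
60+: 6611 * 0.934 + 22077 * 0.605 = 6175 + 13357 = 19532
Net migration: 0–19 − 400 → 4977
→ [4977, 5325, 7552, 19532]
Scenario B total after 4 periods: 37386
Difference B − A = 37386 − 35897 = 1489

1489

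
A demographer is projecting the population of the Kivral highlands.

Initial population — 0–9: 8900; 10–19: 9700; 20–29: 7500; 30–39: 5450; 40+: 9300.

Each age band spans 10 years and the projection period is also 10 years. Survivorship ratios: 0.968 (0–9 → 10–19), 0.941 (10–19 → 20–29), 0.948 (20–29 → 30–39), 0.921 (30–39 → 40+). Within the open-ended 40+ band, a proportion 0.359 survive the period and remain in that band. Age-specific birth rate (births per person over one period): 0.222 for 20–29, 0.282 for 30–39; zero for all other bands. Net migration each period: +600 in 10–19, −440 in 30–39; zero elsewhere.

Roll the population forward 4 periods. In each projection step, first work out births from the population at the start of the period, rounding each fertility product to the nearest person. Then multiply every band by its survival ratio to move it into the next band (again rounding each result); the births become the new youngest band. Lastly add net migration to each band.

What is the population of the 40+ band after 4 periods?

11059

— Period 1 —
Births: 7500 * 0.222 = 1665, 5450 * 0.282 = 1537 ⇒ total 3202
10–19: 8900 * 0.968 = 8615
20–29: 9700 * 0.941 = 9128
30–39: 7500 * 0.948 = 7110
40+: 5450 * 0.921 + 9300 * 0.359 = 5019 + 3339 = 8358
Net migration: 10–19 + 600 → 9215; 30–39 − 440 → 6670
→ [3202, 9215, 9128, 6670, 8358]
— Period 2 —
Births: 9128 * 0.222 = 2026, 6670 * 0.282 = 1881 ⇒ total 3907
10–19: 3202 * 0.968 = 3100
20–29: 9215 * 0.941 = 8671
30–39: 9128 * 0.948 = 8653
40+: 6670 * 0.921 + 8358 * 0.359 = 6143 + 3001 = 9144
Net migration: 10–19 + 600 → 3700; 30–39 − 440 → 8213
→ [3907, 3700, 8671, 8213, 9144]
— Period 3 —
Births: 8671 * 0.222 = 1925, 8213 * 0.282 = 2316 ⇒ total 4241
10–19: 3907 * 0.968 = 3782
20–29: 3700 * 0.941 = 3482
30–39: 8671 * 0.948 = 8220
40+: 8213 * 0.921 + 9144 * 0.359 = 7564 + 3283 = 10847
Net migration: 10–19 + 600 → 4382; 30–39 − 440 → 7780
→ [4241, 4382, 3482, 7780, 10847]
— Period 4 —
Births: 3482 * 0.222 = 773, 7780 * 0.282 = 2194 ⇒ total 2967
10–19: 4241 * 0.968 = 4105
20–29: 4382 * 0.941 = 4123
30–39: 3482 * 0.948 = 3301
40+: 7780 * 0.921 + 10847 * 0.359 = 7165 + 3894 = 11059
Net migration: 10–19 + 600 → 4705; 30–39 − 440 → 2861
→ [2967, 4705, 4123, 2861, 11059]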